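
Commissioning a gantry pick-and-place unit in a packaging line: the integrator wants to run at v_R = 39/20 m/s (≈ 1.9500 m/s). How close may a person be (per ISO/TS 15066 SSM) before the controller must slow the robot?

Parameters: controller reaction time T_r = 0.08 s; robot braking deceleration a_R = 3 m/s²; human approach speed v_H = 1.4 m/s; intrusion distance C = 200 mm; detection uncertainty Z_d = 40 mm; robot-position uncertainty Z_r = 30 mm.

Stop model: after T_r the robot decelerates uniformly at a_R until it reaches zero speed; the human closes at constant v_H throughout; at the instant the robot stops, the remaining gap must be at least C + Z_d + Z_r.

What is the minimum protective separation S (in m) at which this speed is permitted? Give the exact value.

T_s = v_R/a_R = (39/20)/3 = 0.6500 s
reaction-phase robot travel = 1.9500·0.0800 = 0.1560 m
robot under decel: 1.9500²/(2·3.0000) = 0.6338 m
human over T_r+T_s: 1.4000·(0.0800+0.6500) = 1.0220 m
margins: 0.2000+0.0400+0.0300 = 0.2700 m
S_min ≈ 0.1560+0.6338+1.0220+0.2700  ⇒  S_min = 8327/4000 m

S_min = 8327/4000 m = 2.0817 m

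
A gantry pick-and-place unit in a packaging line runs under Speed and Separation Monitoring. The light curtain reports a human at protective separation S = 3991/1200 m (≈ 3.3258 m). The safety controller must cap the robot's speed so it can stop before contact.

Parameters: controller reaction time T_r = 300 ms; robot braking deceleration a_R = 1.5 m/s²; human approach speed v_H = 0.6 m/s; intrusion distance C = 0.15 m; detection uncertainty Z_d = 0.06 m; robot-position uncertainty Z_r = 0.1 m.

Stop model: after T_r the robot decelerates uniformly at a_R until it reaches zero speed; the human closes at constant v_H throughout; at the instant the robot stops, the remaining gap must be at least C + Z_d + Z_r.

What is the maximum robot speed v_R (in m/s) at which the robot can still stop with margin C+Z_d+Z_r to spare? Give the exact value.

v_R_max = 41/20 m/s = 2.0500 m/s

at the boundary: (1/3)·v² + (7/10)·v + (-3403/1200) = 0
  disc = (7/10)² − 4·(1/3)·(-3403/1200) = 961/225 ; √disc = 31/15
  v_R = (−(7/10) + 31/15) / (2·(1/3)) = 41/20 m/s
check:
braking lasts T_s = (41/20)/(3/2) = 1.3667 s
robot in T_r: 2.0500·0.3000 = 0.6150 m
braking distance = 2.0500²/(2·1.5000) = 1.4008 m
person approaches 0.6000·(0.3000+1.3667) = 1.0000 m
margins: 0.1500+0.0600+0.1000 = 0.3100 m
sum ≈ 0.6150+1.4008+1.0000+0.3100 ≈ 3.3258 m = S ✓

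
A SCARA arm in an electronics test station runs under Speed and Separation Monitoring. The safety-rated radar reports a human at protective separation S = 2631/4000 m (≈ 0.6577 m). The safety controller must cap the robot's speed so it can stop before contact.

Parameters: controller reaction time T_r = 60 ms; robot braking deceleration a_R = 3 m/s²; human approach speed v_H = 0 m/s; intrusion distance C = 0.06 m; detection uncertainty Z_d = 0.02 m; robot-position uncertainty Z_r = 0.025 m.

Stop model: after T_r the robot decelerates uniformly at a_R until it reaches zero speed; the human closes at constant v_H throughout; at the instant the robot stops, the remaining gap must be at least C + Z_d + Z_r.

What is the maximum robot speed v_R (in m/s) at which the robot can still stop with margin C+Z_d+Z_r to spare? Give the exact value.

v_R_max = 33/20 m/s = 1.6500 m/s

collect terms ⇒ (1/6)·v_R² + (3/50)·v_R + (-2211/4000) = 0
  disc = (3/50)² − 4·(1/6)·(-2211/4000) = 3721/10000 ; √disc = 61/100
  v_R = (−(3/50) + 61/100) / (2·(1/6)) = 33/20 m/s
check:
stop time T_s = (33/20)/3 = 0.5500 s
robot in T_r: 1.6500·0.0600 = 0.0990 m
braking distance = 1.6500²/(2·3.0000) = 0.4537 m
human closes 0.0000·0.6100 = 0.0000 m
residual clearance needed = 0.0600+0.0200+0.0250 = 0.1050 m
sum ≈ 0.0990+0.4537+0.0000+0.1050 ≈ 0.6577 m = S ✓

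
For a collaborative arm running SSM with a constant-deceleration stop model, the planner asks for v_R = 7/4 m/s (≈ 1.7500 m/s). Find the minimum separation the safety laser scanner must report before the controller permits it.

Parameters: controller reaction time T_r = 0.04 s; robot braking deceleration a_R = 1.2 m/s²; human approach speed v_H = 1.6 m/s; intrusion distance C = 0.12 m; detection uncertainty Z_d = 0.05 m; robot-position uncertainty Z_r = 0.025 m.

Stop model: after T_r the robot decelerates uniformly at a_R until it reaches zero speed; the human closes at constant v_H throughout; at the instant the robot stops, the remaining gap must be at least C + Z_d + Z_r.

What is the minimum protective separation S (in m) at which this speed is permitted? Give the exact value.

S_min = 31507/8000 m = 3.9384 m

braking lasts T_s = (7/4)/(6/5) = 1.4583 s
reaction-phase robot travel = 1.7500·0.0400 = 0.0700 m
braking distance = 1.7500²/(2·1.2000) = 1.2760 m
human closes 1.6000·1.4983 = 2.3973 m
residual clearance needed = 0.1200+0.0500+0.0250 = 0.1950 m
S_min ≈ 0.0700+1.2760+2.3973+0.1950  ⇒  S_min = 31507/8000 m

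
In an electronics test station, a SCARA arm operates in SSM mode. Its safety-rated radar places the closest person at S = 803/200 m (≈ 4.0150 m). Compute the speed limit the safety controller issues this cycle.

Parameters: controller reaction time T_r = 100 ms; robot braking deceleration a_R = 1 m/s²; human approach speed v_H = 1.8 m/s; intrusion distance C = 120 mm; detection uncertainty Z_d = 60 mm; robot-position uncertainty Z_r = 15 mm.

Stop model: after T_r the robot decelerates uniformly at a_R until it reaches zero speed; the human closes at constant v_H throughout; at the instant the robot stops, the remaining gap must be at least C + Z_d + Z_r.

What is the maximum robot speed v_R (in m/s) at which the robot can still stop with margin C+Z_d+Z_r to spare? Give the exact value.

v_R_max = 7/5 m/s = 1.4000 m/s

collect terms ⇒ (1/2)·v_R² + (19/10)·v_R + (-91/25) = 0
  disc = (19/10)² − 4·(1/2)·(-91/25) = 1089/100 ; √disc = 33/10
  v_R = (−(19/10) + 33/10) / (2·(1/2)) = 7/5 m/s
check:
braking lasts T_s = (7/5)/1 = 1.4000 s
robot covers v_R·T_r = 1.4000·0.1000 = 0.1400 m before braking
braking distance = 1.4000²/(2·1.0000) = 0.9800 m
person approaches 1.8000·(0.1000+1.4000) = 2.7000 m
margins: 0.1200+0.0600+0.0150 = 0.1950 m
sum ≈ 0.1400+0.9800+2.7000+0.1950 ≈ 4.0150 m = S ✓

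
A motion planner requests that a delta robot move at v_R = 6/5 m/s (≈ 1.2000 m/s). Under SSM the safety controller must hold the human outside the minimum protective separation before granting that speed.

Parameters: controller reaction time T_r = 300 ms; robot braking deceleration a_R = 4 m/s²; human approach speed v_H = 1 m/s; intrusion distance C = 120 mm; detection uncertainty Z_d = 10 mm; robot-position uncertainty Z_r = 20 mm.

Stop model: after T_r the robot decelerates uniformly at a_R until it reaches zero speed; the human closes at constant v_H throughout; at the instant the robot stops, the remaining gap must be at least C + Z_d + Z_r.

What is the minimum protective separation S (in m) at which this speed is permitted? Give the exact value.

S_min = 129/100 m = 1.2900 m

T_s = v_R/a_R = (6/5)/4 = 0.3000 s
reaction-phase robot travel = 1.2000·0.3000 = 0.3600 m
robot under decel: 1.2000²/(2·4.0000) = 0.1800 m
human closes 1.0000·0.6000 = 0.6000 m
margins: 0.1200+0.0100+0.0200 = 0.1500 m
S_min ≈ 0.3600+0.1800+0.6000+0.1500  ⇒  S_min = 129/100 m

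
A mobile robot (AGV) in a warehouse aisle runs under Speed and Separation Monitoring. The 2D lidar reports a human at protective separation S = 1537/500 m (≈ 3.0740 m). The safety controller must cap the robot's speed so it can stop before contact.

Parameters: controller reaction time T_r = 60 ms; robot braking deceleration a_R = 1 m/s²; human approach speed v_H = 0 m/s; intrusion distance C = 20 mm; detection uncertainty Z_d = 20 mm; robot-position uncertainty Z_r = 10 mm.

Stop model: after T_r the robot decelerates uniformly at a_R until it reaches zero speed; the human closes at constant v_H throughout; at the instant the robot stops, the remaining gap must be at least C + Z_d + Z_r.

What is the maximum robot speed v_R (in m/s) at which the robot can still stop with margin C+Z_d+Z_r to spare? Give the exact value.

v_R_max = 12/5 m/s = 2.4000 m/s

quadratic (1/2)·v² + (3/50)·v + (-378/125) = 0
  disc = (3/50)² − 4·(1/2)·(-378/125) = 15129/2500 ; √disc = 123/50
  v_R = (−(3/50) + 123/50) / (2·(1/2)) = 12/5 m/s
check:
T_s = v_R/a_R = (12/5)/1 = 2.4000 s
robot covers v_R·T_r = 2.4000·0.0600 = 0.1440 m before braking
robot under decel: 2.4000²/(2·1.0000) = 2.8800 m
person approaches 0.0000·(0.0600+2.4000) = 0.0000 m
C+Z_d+Z_r = 0.0200+0.0200+0.0100 = 0.0500 m
sum ≈ 0.1440+2.8800+0.0000+0.0500 ≈ 3.0740 m = S ✓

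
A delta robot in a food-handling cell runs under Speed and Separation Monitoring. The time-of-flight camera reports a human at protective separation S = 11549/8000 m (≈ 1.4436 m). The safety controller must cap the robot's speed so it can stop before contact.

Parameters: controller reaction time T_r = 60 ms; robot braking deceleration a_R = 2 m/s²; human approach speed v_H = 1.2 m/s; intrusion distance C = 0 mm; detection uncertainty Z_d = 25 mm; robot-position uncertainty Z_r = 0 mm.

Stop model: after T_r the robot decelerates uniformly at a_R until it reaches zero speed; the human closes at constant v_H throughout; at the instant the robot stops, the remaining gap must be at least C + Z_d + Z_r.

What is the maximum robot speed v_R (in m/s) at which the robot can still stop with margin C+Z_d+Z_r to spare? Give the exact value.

v_R_max = 27/20 m/s = 1.3500 m/s

at the boundary: (1/4)·v² + (33/50)·v + (-10773/8000) = 0
  disc = (33/50)² − 4·(1/4)·(-10773/8000) = 71289/40000 ; √disc = 267/200
  v_R = (−(33/50) + 267/200) / (2·(1/4)) = 27/20 m/s
check:
braking lasts T_s = (27/20)/2 = 0.6750 s
robot in T_r: 1.3500·0.0600 = 0.0810 m
braking distance = 1.3500²/(2·2.0000) = 0.4556 m
human closes 1.2000·0.7350 = 0.8820 m
residual clearance needed = 0.0000+0.0250+0.0000 = 0.0250 m
sum ≈ 0.0810+0.4556+0.8820+0.0250 ≈ 1.4436 m = S ✓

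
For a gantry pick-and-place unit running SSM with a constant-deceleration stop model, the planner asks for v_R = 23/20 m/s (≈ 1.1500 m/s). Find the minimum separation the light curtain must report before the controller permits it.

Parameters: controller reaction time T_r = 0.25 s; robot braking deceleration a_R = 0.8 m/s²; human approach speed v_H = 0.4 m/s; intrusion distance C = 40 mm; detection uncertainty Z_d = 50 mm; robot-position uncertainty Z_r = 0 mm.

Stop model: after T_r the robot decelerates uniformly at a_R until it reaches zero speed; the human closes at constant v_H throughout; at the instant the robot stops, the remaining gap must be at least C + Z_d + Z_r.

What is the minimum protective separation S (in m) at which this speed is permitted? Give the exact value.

T_s = v_R/a_R = (23/20)/(4/5) = 1.4375 s
robot covers v_R·T_r = 1.1500·0.2500 = 0.2875 m before braking
robot under decel: 1.1500²/(2·0.8000) = 0.8266 m
human over T_r+T_s: 0.4000·(0.2500+1.4375) = 0.6750 m
margins: 0.0400+0.0500+0.0000 = 0.0900 m
S_min ≈ 0.2875+0.8266+0.6750+0.0900  ⇒  S_min = 6013/3200 m

S_min = 6013/3200 m = 1.8791 m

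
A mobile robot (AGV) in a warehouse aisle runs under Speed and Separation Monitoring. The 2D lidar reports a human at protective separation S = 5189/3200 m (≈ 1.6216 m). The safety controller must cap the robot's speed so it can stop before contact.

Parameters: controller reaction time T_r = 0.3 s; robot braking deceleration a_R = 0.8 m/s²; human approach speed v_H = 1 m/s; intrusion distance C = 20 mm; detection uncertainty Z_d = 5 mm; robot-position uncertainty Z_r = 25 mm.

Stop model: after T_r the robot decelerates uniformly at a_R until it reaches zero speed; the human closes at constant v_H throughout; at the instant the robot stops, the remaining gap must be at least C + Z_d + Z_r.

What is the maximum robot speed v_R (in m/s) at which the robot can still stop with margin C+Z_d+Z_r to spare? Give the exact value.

v_R_max = 13/20 m/s = 0.6500 m/s

collect terms ⇒ (5/8)·v_R² + (31/20)·v_R + (-4069/3200) = 0
  disc = (31/20)² − 4·(5/8)·(-4069/3200) = 35721/6400 ; √disc = 189/80
  v_R = (−(31/20) + 189/80) / (2·(5/8)) = 13/20 m/s
check:
T_s = v_R/a_R = (13/20)/(4/5) = 0.8125 s
robot covers v_R·T_r = 0.6500·0.3000 = 0.1950 m before braking
braking distance = 0.6500²/(2·0.8000) = 0.2641 m
person approaches 1.0000·(0.3000+0.8125) = 1.1125 m
margins: 0.0200+0.0050+0.0250 = 0.0500 m
sum ≈ 0.1950+0.2641+1.1125+0.0500 ≈ 1.6216 m = S ✓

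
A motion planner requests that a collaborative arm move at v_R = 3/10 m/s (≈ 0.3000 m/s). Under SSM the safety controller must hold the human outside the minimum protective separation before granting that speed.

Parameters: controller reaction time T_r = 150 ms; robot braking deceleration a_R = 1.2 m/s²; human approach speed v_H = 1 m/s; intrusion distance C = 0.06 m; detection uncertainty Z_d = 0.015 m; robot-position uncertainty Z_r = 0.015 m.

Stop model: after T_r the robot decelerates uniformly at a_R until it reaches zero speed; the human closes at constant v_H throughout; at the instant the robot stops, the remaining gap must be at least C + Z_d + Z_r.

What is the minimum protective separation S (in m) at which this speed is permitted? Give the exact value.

braking lasts T_s = (3/10)/(6/5) = 0.2500 s
robot covers v_R·T_r = 0.3000·0.1500 = 0.0450 m before braking
robot under decel: 0.3000²/(2·1.2000) = 0.0375 m
human closes 1.0000·0.4000 = 0.4000 m
margins: 0.0600+0.0150+0.0150 = 0.0900 m
S_min ≈ 0.0450+0.0375+0.4000+0.0900  ⇒  S_min = 229/400 m

S_min = 229/400 m = 0.5725 m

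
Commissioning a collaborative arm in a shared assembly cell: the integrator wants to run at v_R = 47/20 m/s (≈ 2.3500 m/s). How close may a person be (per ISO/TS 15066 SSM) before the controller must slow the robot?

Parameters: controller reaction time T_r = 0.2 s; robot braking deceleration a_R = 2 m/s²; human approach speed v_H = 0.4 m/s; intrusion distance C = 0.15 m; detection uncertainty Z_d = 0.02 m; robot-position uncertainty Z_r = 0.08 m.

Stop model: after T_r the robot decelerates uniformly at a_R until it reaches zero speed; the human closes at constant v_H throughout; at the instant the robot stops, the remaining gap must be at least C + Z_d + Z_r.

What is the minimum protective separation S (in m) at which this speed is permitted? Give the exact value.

stop time T_s = (47/20)/2 = 1.1750 s
robot covers v_R·T_r = 2.3500·0.2000 = 0.4700 m before braking
robot under decel: 2.3500²/(2·2.0000) = 1.3806 m
human closes 0.4000·1.3750 = 0.5500 m
C+Z_d+Z_r = 0.1500+0.0200+0.0800 = 0.2500 m
S_min ≈ 0.4700+1.3806+0.5500+0.2500  ⇒  S_min = 4241/1600 m

S_min = 4241/1600 m = 2.6506 m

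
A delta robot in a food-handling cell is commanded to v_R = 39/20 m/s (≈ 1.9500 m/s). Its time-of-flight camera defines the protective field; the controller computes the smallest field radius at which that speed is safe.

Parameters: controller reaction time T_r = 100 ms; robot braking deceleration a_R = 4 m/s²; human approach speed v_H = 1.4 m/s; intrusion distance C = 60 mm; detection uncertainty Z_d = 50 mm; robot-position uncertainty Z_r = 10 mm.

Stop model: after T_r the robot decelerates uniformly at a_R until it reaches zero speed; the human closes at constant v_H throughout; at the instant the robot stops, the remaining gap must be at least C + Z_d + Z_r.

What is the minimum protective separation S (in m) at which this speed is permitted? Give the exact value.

S_min = 5161/3200 m = 1.6128 m

T_s = v_R/a_R = (39/20)/4 = 0.4875 s
robot covers v_R·T_r = 1.9500·0.1000 = 0.1950 m before braking
robot under decel: 1.9500²/(2·4.0000) = 0.4753 m
human over T_r+T_s: 1.4000·(0.1000+0.4875) = 0.8225 m
margins: 0.0600+0.0500+0.0100 = 0.1200 m
S_min ≈ 0.1950+0.4753+0.8225+0.1200  ⇒  S_min = 5161/3200 m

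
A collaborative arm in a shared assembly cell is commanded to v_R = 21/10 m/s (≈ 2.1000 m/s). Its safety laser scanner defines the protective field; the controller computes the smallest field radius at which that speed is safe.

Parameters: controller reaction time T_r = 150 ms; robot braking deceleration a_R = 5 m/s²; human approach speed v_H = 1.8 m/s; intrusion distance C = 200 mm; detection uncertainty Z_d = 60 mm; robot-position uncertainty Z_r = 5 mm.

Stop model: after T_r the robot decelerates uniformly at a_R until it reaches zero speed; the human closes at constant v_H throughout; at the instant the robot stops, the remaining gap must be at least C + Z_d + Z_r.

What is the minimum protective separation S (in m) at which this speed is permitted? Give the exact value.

S_min = 2047/1000 m = 2.0470 m

T_s = v_R/a_R = (21/10)/5 = 0.4200 s
robot in T_r: 2.1000·0.1500 = 0.3150 m
robot covers 2.1000·0.4200 − ½·5.0000·0.4200² = 0.4410 m while stopping
human closes 1.8000·0.5700 = 1.0260 m
residual clearance needed = 0.2000+0.0600+0.0050 = 0.2650 m
S_min ≈ 0.3150+0.4410+1.0260+0.2650  ⇒  S_min = 2047/1000 m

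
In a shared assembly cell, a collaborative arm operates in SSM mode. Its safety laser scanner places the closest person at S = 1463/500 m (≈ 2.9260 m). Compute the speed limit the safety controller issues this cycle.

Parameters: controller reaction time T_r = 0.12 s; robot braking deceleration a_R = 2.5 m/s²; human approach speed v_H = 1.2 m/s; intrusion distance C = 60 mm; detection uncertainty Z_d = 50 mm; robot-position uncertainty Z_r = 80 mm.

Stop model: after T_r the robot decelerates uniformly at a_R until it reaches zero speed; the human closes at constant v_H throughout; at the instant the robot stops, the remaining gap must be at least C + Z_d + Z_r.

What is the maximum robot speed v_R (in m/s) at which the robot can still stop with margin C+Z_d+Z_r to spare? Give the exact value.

v_R_max = 12/5 m/s = 2.4000 m/s

collect terms ⇒ (1/5)·v_R² + (3/5)·v_R + (-324/125) = 0
  disc = (3/5)² − 4·(1/5)·(-324/125) = 1521/625 ; √disc = 39/25
  v_R = (−(3/5) + 39/25) / (2·(1/5)) = 12/5 m/s
check:
braking lasts T_s = (12/5)/(5/2) = 0.9600 s
reaction-phase robot travel = 2.4000·0.1200 = 0.2880 m
robot under decel: 2.4000²/(2·2.5000) = 1.1520 m
human closes 1.2000·1.0800 = 1.2960 m
C+Z_d+Z_r = 0.0600+0.0500+0.0800 = 0.1900 m
sum ≈ 0.2880+1.1520+1.2960+0.1900 ≈ 2.9260 m = S ✓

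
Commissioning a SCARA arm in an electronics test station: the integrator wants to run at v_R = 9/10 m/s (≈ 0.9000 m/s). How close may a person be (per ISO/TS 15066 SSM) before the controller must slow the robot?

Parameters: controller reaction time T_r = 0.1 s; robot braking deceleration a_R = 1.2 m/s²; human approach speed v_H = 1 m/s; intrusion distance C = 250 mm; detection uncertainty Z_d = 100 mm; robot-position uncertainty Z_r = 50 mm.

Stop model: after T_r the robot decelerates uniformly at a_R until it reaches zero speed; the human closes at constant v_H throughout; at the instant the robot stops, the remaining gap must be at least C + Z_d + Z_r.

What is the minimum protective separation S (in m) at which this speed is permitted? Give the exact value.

braking lasts T_s = (9/10)/(6/5) = 0.7500 s
robot covers v_R·T_r = 0.9000·0.1000 = 0.0900 m before braking
braking distance = 0.9000²/(2·1.2000) = 0.3375 m
human over T_r+T_s: 1.0000·(0.1000+0.7500) = 0.8500 m
margins: 0.2500+0.1000+0.0500 = 0.4000 m
S_min ≈ 0.0900+0.3375+0.8500+0.4000  ⇒  S_min = 671/400 m

S_min = 671/400 m = 1.6775 m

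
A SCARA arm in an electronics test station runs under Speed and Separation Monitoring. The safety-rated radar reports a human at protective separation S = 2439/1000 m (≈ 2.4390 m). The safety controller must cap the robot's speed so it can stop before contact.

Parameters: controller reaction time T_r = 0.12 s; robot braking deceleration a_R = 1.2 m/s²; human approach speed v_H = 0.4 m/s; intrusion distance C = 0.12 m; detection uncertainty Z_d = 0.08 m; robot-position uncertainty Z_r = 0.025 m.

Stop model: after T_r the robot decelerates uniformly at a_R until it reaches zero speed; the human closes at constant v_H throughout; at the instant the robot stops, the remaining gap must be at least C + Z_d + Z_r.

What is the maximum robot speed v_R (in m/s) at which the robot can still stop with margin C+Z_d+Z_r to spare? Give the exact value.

at the boundary: (5/12)·v² + (34/75)·v + (-1083/500) = 0
  disc = (34/75)² − 4·(5/12)·(-1083/500) = 85849/22500 ; √disc = 293/150
  v_R = (−(34/75) + 293/150) / (2·(5/12)) = 9/5 m/s
check:
braking lasts T_s = (9/5)/(6/5) = 1.5000 s
robot in T_r: 1.8000·0.1200 = 0.2160 m
robot under decel: 1.8000²/(2·1.2000) = 1.3500 m
human closes 0.4000·1.6200 = 0.6480 m
margins: 0.1200+0.0800+0.0250 = 0.2250 m
sum ≈ 0.2160+1.3500+0.6480+0.2250 ≈ 2.4390 m = S ✓

v_R_max = 9/5 m/s = 1.8000 m/s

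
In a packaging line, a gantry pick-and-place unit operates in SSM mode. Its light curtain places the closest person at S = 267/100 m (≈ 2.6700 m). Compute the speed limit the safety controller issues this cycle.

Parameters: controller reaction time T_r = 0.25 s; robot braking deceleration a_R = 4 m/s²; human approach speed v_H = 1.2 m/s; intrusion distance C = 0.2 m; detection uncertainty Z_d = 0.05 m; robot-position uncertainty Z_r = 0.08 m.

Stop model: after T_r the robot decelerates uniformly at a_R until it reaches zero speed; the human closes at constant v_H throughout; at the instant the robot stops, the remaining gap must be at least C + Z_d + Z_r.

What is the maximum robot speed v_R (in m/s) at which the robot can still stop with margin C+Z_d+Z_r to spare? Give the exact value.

at the boundary: (1/8)·v² + (11/20)·v + (-51/25) = 0
  disc = (11/20)² − 4·(1/8)·(-51/25) = 529/400 ; √disc = 23/20
  v_R = (−(11/20) + 23/20) / (2·(1/8)) = 12/5 m/s
check:
braking lasts T_s = (12/5)/4 = 0.6000 s
reaction-phase robot travel = 2.4000·0.2500 = 0.6000 m
braking distance = 2.4000²/(2·4.0000) = 0.7200 m
human closes 1.2000·0.8500 = 1.0200 m
margins: 0.2000+0.0500+0.0800 = 0.3300 m
sum ≈ 0.6000+0.7200+1.0200+0.3300 ≈ 2.6700 m = S ✓

v_R_max = 12/5 m/s = 2.4000 m/s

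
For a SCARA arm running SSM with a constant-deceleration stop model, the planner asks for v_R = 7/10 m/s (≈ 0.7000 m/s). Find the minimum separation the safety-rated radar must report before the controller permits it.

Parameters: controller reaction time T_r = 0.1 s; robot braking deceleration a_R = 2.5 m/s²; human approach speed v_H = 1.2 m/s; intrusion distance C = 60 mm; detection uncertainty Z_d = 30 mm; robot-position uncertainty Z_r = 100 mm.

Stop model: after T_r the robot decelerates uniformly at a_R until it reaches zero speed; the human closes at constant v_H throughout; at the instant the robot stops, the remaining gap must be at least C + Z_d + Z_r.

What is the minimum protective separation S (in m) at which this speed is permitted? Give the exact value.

S_min = 407/500 m = 0.8140 m

stop time T_s = (7/10)/(5/2) = 0.2800 s
robot covers v_R·T_r = 0.7000·0.1000 = 0.0700 m before braking
braking distance = 0.7000²/(2·2.5000) = 0.0980 m
human over T_r+T_s: 1.2000·(0.1000+0.2800) = 0.4560 m
C+Z_d+Z_r = 0.0600+0.0300+0.1000 = 0.1900 m
S_min ≈ 0.0700+0.0980+0.4560+0.1900  ⇒  S_min = 407/500 m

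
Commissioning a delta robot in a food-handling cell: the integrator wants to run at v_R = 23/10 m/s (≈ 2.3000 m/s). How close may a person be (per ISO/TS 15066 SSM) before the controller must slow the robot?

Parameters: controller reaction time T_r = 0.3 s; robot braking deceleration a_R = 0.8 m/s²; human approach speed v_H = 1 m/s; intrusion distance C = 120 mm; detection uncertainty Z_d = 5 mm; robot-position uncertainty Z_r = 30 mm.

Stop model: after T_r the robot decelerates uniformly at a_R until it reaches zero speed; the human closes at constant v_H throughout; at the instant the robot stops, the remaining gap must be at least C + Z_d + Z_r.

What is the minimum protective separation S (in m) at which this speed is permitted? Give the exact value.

S_min = 5861/800 m = 7.3262 m

braking lasts T_s = (23/10)/(4/5) = 2.8750 s
robot in T_r: 2.3000·0.3000 = 0.6900 m
braking distance = 2.3000²/(2·0.8000) = 3.3062 m
human over T_r+T_s: 1.0000·(0.3000+2.8750) = 3.1750 m
margins: 0.1200+0.0050+0.0300 = 0.1550 m
S_min ≈ 0.6900+3.3062+3.1750+0.1550  ⇒  S_min = 5861/800 m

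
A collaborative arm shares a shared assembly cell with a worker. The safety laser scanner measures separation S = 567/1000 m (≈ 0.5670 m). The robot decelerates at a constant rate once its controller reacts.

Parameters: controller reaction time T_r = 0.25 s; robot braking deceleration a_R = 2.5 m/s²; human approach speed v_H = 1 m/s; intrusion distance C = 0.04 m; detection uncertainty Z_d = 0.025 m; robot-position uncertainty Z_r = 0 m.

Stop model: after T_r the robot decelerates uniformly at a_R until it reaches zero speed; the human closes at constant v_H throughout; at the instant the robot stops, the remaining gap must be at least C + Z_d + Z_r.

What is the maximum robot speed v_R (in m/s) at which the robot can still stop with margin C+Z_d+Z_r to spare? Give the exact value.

quadratic (1/5)·v² + (13/20)·v + (-63/250) = 0
  disc = (13/20)² − 4·(1/5)·(-63/250) = 6241/10000 ; √disc = 79/100
  v_R = (−(13/20) + 79/100) / (2·(1/5)) = 7/20 m/s
check:
stop time T_s = (7/20)/(5/2) = 0.1400 s
reaction-phase robot travel = 0.3500·0.2500 = 0.0875 m
robot covers 0.3500·0.1400 − ½·2.5000·0.1400² = 0.0245 m while stopping
person approaches 1.0000·(0.2500+0.1400) = 0.3900 m
C+Z_d+Z_r = 0.0400+0.0250+0.0000 = 0.0650 m
sum ≈ 0.0875+0.0245+0.3900+0.0650 ≈ 0.5670 m = S ✓

v_R_max = 7/20 m/s = 0.3500 m/s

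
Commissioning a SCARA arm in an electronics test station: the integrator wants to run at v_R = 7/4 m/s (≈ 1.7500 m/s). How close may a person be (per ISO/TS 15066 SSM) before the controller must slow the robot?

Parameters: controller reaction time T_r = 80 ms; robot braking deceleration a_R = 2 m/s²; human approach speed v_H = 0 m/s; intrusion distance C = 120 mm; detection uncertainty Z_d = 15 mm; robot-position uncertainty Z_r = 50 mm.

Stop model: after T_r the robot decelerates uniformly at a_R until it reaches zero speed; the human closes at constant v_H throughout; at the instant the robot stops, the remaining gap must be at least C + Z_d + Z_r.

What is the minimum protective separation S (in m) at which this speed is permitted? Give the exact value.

S_min = 349/320 m = 1.0906 m

braking lasts T_s = (7/4)/2 = 0.8750 s
robot in T_r: 1.7500·0.0800 = 0.1400 m
braking distance = 1.7500²/(2·2.0000) = 0.7656 m
human closes 0.0000·0.9550 = 0.0000 m
C+Z_d+Z_r = 0.1200+0.0150+0.0500 = 0.1850 m
S_min ≈ 0.1400+0.7656+0.0000+0.1850  ⇒  S_min = 349/320 m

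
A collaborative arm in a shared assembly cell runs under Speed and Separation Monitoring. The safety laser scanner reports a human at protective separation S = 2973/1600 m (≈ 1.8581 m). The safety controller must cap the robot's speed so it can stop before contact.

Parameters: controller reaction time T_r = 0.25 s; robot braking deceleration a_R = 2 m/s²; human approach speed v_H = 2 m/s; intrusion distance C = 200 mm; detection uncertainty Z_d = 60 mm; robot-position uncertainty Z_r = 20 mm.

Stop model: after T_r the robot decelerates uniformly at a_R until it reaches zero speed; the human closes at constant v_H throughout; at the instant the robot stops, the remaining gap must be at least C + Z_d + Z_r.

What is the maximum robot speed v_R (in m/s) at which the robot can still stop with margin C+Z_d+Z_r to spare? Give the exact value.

v_R_max = 3/4 m/s = 0.7500 m/s

at the boundary: (1/4)·v² + (5/4)·v + (-69/64) = 0
  disc = (5/4)² − 4·(1/4)·(-69/64) = 169/64 ; √disc = 13/8
  v_R = (−(5/4) + 13/8) / (2·(1/4)) = 3/4 m/s
check:
stop time T_s = (3/4)/2 = 0.3750 s
robot in T_r: 0.7500·0.2500 = 0.1875 m
braking distance = 0.7500²/(2·2.0000) = 0.1406 m
human closes 2.0000·0.6250 = 1.2500 m
C+Z_d+Z_r = 0.2000+0.0600+0.0200 = 0.2800 m
sum ≈ 0.1875+0.1406+1.2500+0.2800 ≈ 1.8581 m = S ✓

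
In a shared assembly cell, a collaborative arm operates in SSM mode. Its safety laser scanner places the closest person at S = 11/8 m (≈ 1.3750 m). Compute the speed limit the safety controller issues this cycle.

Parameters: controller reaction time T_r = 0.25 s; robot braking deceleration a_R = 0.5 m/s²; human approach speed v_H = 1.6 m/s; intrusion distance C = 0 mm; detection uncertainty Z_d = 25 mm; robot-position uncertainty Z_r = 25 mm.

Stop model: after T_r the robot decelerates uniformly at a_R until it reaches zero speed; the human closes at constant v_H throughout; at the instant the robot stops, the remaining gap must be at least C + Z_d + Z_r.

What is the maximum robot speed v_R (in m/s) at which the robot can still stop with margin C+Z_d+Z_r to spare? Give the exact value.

v_R_max = 1/4 m/s = 0.2500 m/s

quadratic (1)·v² + (69/20)·v + (-37/40) = 0
  disc = (69/20)² − 4·(1)·(-37/40) = 6241/400 ; √disc = 79/20
  v_R = (−(69/20) + 79/20) / (2·(1)) = 1/4 m/s
check:
braking lasts T_s = (1/4)/(1/2) = 0.5000 s
reaction-phase robot travel = 0.2500·0.2500 = 0.0625 m
braking distance = 0.2500²/(2·0.5000) = 0.0625 m
human over T_r+T_s: 1.6000·(0.2500+0.5000) = 1.2000 m
residual clearance needed = 0.0000+0.0250+0.0250 = 0.0500 m
sum ≈ 0.0625+0.0625+1.2000+0.0500 ≈ 1.3750 m = S ✓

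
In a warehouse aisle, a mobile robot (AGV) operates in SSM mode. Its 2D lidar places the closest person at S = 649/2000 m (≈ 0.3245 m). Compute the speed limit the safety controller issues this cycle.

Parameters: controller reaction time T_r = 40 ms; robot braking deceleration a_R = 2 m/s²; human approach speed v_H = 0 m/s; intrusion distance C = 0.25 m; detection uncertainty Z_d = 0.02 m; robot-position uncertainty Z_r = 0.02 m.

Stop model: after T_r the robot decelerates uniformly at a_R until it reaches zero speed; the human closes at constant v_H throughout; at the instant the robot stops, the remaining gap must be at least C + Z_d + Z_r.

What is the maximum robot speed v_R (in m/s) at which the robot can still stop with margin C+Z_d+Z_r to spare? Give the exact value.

v_R_max = 3/10 m/s = 0.3000 m/s

collect terms ⇒ (1/4)·v_R² + (1/25)·v_R + (-69/2000) = 0
  disc = (1/25)² − 4·(1/4)·(-69/2000) = 361/10000 ; √disc = 19/100
  v_R = (−(1/25) + 19/100) / (2·(1/4)) = 3/10 m/s
check:
stop time T_s = (3/10)/2 = 0.1500 s
robot covers v_R·T_r = 0.3000·0.0400 = 0.0120 m before braking
robot under decel: 0.3000²/(2·2.0000) = 0.0225 m
human over T_r+T_s: 0.0000·(0.0400+0.1500) = 0.0000 m
residual clearance needed = 0.2500+0.0200+0.0200 = 0.2900 m
sum ≈ 0.0120+0.0225+0.0000+0.2900 ≈ 0.3245 m = S ✓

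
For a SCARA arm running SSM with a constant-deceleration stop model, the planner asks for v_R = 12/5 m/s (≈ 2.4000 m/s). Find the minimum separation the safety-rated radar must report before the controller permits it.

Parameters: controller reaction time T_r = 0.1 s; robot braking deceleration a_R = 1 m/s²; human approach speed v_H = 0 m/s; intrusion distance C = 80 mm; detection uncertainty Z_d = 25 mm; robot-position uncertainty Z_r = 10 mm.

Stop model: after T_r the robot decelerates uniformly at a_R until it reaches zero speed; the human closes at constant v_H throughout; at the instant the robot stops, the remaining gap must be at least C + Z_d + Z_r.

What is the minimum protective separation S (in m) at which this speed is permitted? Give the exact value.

S_min = 647/200 m = 3.2350 m

braking lasts T_s = (12/5)/1 = 2.4000 s
reaction-phase robot travel = 2.4000·0.1000 = 0.2400 m
braking distance = 2.4000²/(2·1.0000) = 2.8800 m
person approaches 0.0000·(0.1000+2.4000) = 0.0000 m
C+Z_d+Z_r = 0.0800+0.0250+0.0100 = 0.1150 m
S_min ≈ 0.2400+2.8800+0.0000+0.1150  ⇒  S_min = 647/200 m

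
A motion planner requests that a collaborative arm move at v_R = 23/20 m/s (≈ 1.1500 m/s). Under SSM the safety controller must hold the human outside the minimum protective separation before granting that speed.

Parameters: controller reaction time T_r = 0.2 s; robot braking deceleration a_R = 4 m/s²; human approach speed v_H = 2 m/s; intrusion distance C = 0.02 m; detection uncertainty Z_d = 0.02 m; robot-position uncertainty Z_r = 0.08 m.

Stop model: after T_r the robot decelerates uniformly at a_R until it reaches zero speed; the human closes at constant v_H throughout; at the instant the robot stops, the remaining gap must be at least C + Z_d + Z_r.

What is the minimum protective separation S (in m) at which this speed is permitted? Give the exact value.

S_min = 4769/3200 m = 1.4903 m

braking lasts T_s = (23/20)/4 = 0.2875 s
robot in T_r: 1.1500·0.2000 = 0.2300 m
robot covers 1.1500·0.2875 − ½·4.0000·0.2875² = 0.1653 m while stopping
human closes 2.0000·0.4875 = 0.9750 m
C+Z_d+Z_r = 0.0200+0.0200+0.0800 = 0.1200 m
S_min ≈ 0.2300+0.1653+0.9750+0.1200  ⇒  S_min = 4769/3200 m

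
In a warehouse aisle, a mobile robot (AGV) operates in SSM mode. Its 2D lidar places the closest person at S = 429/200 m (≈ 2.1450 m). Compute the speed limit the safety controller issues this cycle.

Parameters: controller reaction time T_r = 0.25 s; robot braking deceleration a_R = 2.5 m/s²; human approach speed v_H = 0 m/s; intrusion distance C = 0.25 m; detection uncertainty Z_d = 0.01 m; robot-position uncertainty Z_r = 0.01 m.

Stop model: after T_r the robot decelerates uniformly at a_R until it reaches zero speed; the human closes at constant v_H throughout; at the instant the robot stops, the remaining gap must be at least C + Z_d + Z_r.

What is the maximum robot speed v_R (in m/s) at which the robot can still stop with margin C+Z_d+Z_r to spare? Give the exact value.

v_R_max = 5/2 m/s = 2.5000 m/s

collect terms ⇒ (1/5)·v_R² + (1/4)·v_R + (-15/8) = 0
  disc = (1/4)² − 4·(1/5)·(-15/8) = 25/16 ; √disc = 5/4
  v_R = (−(1/4) + 5/4) / (2·(1/5)) = 5/2 m/s
check:
stop time T_s = (5/2)/(5/2) = 1.0000 s
reaction-phase robot travel = 2.5000·0.2500 = 0.6250 m
braking distance = 2.5000²/(2·2.5000) = 1.2500 m
person approaches 0.0000·(0.2500+1.0000) = 0.0000 m
C+Z_d+Z_r = 0.2500+0.0100+0.0100 = 0.2700 m
sum ≈ 0.6250+1.2500+0.0000+0.2700 ≈ 2.1450 m = S ✓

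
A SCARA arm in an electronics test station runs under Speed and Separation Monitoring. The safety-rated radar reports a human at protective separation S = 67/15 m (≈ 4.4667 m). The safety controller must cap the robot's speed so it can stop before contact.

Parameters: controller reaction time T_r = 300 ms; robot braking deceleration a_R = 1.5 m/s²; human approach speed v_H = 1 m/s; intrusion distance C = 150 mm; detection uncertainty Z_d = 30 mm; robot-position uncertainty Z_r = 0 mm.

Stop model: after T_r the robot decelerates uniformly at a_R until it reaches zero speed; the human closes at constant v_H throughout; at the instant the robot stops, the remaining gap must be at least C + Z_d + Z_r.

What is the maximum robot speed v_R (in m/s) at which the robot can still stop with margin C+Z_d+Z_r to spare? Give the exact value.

at the boundary: (1/3)·v² + (29/30)·v + (-299/75) = 0
  disc = (29/30)² − 4·(1/3)·(-299/75) = 25/4 ; √disc = 5/2
  v_R = (−(29/30) + 5/2) / (2·(1/3)) = 23/10 m/s
check:
stop time T_s = (23/10)/(3/2) = 1.5333 s
robot covers v_R·T_r = 2.3000·0.3000 = 0.6900 m before braking
robot under decel: 2.3000²/(2·1.5000) = 1.7633 m
human closes 1.0000·1.8333 = 1.8333 m
margins: 0.1500+0.0300+0.0000 = 0.1800 m
sum ≈ 0.6900+1.7633+1.8333+0.1800 ≈ 4.4667 m = S ✓

v_R_max = 23/10 m/s = 2.3000 m/s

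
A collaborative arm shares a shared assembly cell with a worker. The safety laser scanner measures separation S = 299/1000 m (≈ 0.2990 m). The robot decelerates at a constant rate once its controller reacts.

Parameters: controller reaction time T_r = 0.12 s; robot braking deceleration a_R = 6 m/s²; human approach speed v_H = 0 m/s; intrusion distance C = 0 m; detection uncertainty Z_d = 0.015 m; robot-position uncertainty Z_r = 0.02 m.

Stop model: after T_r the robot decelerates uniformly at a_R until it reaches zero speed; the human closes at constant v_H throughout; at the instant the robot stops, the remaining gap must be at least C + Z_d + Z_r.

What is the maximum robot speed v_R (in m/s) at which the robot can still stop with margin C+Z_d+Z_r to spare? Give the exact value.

collect terms ⇒ (1/12)·v_R² + (3/25)·v_R + (-33/125) = 0
  disc = (3/25)² − 4·(1/12)·(-33/125) = 64/625 ; √disc = 8/25
  v_R = (−(3/25) + 8/25) / (2·(1/12)) = 6/5 m/s
check:
stop time T_s = (6/5)/6 = 0.2000 s
robot covers v_R·T_r = 1.2000·0.1200 = 0.1440 m before braking
robot under decel: 1.2000²/(2·6.0000) = 0.1200 m
person approaches 0.0000·(0.1200+0.2000) = 0.0000 m
margins: 0.0000+0.0150+0.0200 = 0.0350 m
sum ≈ 0.1440+0.1200+0.0000+0.0350 ≈ 0.2990 m = S ✓

v_R_max = 6/5 m/s = 1.2000 m/s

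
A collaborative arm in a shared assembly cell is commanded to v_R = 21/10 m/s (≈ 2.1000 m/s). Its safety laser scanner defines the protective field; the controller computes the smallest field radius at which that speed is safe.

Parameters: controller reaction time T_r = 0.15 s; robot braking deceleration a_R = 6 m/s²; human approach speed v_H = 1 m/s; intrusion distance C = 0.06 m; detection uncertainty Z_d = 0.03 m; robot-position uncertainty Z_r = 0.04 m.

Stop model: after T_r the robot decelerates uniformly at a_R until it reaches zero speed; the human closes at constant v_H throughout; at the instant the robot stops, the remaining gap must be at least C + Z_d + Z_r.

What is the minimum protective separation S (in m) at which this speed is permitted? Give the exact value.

T_s = v_R/a_R = (21/10)/6 = 0.3500 s
reaction-phase robot travel = 2.1000·0.1500 = 0.3150 m
robot covers 2.1000·0.3500 − ½·6.0000·0.3500² = 0.3675 m while stopping
human closes 1.0000·0.5000 = 0.5000 m
margins: 0.0600+0.0300+0.0400 = 0.1300 m
S_min ≈ 0.3150+0.3675+0.5000+0.1300  ⇒  S_min = 21/16 m

S_min = 21/16 m = 1.3125 m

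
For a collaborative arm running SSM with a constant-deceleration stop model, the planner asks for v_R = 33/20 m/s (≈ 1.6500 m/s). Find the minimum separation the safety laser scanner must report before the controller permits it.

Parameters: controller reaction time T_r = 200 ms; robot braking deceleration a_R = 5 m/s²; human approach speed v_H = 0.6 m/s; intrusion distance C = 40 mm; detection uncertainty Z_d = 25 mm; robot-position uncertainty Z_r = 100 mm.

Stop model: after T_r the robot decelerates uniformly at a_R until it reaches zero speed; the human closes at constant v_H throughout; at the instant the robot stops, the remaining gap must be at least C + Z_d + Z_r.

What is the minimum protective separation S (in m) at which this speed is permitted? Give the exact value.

S_min = 4341/4000 m = 1.0853 m

stop time T_s = (33/20)/5 = 0.3300 s
reaction-phase robot travel = 1.6500·0.2000 = 0.3300 m
robot under decel: 1.6500²/(2·5.0000) = 0.2722 m
human over T_r+T_s: 0.6000·(0.2000+0.3300) = 0.3180 m
C+Z_d+Z_r = 0.0400+0.0250+0.1000 = 0.1650 m
S_min ≈ 0.3300+0.2722+0.3180+0.1650  ⇒  S_min = 4341/4000 m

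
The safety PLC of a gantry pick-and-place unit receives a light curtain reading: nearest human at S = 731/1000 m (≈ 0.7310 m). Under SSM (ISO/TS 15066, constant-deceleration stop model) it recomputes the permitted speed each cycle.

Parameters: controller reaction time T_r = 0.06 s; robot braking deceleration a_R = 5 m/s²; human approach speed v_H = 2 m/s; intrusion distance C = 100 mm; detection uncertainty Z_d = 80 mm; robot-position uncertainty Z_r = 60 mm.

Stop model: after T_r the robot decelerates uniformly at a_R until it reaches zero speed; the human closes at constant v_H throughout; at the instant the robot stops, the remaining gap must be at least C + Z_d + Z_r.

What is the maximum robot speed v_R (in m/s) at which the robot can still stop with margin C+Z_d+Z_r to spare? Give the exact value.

v_R_max = 7/10 m/s = 0.7000 m/s

at the boundary: (1/10)·v² + (23/50)·v + (-371/1000) = 0
  disc = (23/50)² − 4·(1/10)·(-371/1000) = 9/25 ; √disc = 3/5
  v_R = (−(23/50) + 3/5) / (2·(1/10)) = 7/10 m/s
check:
T_s = v_R/a_R = (7/10)/5 = 0.1400 s
robot covers v_R·T_r = 0.7000·0.0600 = 0.0420 m before braking
robot covers 0.7000·0.1400 − ½·5.0000·0.1400² = 0.0490 m while stopping
human closes 2.0000·0.2000 = 0.4000 m
C+Z_d+Z_r = 0.1000+0.0800+0.0600 = 0.2400 m
sum ≈ 0.0420+0.0490+0.4000+0.2400 ≈ 0.7310 m = S ✓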